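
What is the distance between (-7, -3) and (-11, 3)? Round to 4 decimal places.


d = sqrt((-11--7)^2 + (3--3)^2) = 7.2111

7.2111


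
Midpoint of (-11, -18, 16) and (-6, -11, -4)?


Midpoint = ((-11+-6)/2, (-18+-11)/2, (16+-4)/2) = (-8.5, -14.5, 6)

(-8.5, -14.5, 6)


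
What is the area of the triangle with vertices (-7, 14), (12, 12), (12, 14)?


Area = |x1(y2-y3) + x2(y3-y1) + x3(y1-y2)| / 2
= |-7*(12-14) + 12*(14-14) + 12*(14-12)| / 2
= 19

19


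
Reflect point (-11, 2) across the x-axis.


Reflection across x-axis: (x, y) -> (x, -y)
(-11, 2) -> (-11, -2)

(-11, -2)


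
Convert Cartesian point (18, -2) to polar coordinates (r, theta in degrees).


r = sqrt(18^2 + (-2)^2) = 18.1108
theta = atan2(-2, 18) = 353.6598 degrees

r = 18.1108, theta = 353.6598 degrees


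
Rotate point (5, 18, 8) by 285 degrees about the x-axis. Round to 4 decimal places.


x' = 5
y' = 18*cos(285) - 8*sin(285) = 12.3861
z' = 18*sin(285) + 8*cos(285) = -15.3161

(5, 12.3861, -15.3161)


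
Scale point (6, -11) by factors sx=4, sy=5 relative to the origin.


Scaling: (x*sx, y*sy) = (6*4, -11*5) = (24, -55)

(24, -55)


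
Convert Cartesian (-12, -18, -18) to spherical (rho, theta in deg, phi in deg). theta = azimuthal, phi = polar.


rho = sqrt((-12)^2 + (-18)^2 + (-18)^2) = 28.1425
theta = atan2(-18, -12) = 236.3099 deg
phi = acos(-18/28.1425) = 129.7622 deg

rho = 28.1425, theta = 236.3099 deg, phi = 129.7622 deg


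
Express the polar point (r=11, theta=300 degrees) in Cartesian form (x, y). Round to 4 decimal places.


x = 11 * cos(300) = 5.5
y = 11 * sin(300) = -9.5263

(5.5, -9.5263)


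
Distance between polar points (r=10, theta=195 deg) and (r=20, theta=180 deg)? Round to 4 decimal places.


d = sqrt(r1^2 + r2^2 - 2*r1*r2*cos(t2-t1))
d = sqrt(10^2 + 20^2 - 2*10*20*cos(180-195)) = 10.6597

10.6597


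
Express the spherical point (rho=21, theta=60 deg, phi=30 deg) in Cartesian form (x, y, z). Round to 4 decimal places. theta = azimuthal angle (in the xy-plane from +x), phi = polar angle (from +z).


x = 21 * sin(30) * cos(60) = 5.25
y = 21 * sin(30) * sin(60) = 9.0933
z = 21 * cos(30) = 18.1865

(5.25, 9.0933, 18.1865)


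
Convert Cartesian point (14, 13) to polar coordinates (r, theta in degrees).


r = sqrt(14^2 + 13^2) = 19.105
theta = atan2(13, 14) = 42.8789 degrees

r = 19.105, theta = 42.8789 degrees


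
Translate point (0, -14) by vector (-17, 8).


Translation: (x+dx, y+dy) = (0+-17, -14+8) = (-17, -6)

(-17, -6)


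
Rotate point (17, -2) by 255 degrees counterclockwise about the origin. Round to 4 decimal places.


x' = 17*cos(255) - -2*sin(255) = -6.3318
y' = 17*sin(255) + -2*cos(255) = -15.9031

(-6.3318, -15.9031)


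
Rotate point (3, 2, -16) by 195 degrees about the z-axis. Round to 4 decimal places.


x' = 3*cos(195) - 2*sin(195) = -2.3801
y' = 3*sin(195) + 2*cos(195) = -2.7083
z' = -16

(-2.3801, -2.7083, -16)


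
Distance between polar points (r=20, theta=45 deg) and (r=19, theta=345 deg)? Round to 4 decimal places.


d = sqrt(r1^2 + r2^2 - 2*r1*r2*cos(t2-t1))
d = sqrt(20^2 + 19^2 - 2*20*19*cos(345-45)) = 19.5192

19.5192


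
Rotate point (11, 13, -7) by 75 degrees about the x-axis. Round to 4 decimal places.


x' = 11
y' = 13*cos(75) - -7*sin(75) = 10.1261
z' = 13*sin(75) + -7*cos(75) = 10.7453

(11, 10.1261, 10.7453)


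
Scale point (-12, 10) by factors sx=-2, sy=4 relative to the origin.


Scaling: (x*sx, y*sy) = (-12*-2, 10*4) = (24, 40)

(24, 40)


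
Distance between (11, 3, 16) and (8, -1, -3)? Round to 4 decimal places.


d = sqrt((8-11)^2 + (-1-3)^2 + (-3-16)^2) = 19.6469

19.6469


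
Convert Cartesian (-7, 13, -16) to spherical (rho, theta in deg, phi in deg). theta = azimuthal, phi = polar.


rho = sqrt((-7)^2 + 13^2 + (-16)^2) = 21.7715
theta = atan2(13, -7) = 118.3008 deg
phi = acos(-16/21.7715) = 137.2991 deg

rho = 21.7715, theta = 118.3008 deg, phi = 137.2991 deg


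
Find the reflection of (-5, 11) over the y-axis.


Reflection across y-axis: (x, y) -> (-x, y)
(-5, 11) -> (5, 11)

(5, 11)


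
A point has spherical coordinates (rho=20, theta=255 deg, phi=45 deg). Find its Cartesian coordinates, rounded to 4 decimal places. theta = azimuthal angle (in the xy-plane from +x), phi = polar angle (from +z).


x = 20 * sin(45) * cos(255) = -3.6603
y = 20 * sin(45) * sin(255) = -13.6603
z = 20 * cos(45) = 14.1421

(-3.6603, -13.6603, 14.1421)


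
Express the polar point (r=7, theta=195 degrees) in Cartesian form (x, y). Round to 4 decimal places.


x = 7 * cos(195) = -6.7615
y = 7 * sin(195) = -1.8117

(-6.7615, -1.8117)


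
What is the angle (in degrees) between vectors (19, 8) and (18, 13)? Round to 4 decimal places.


dot = 19*18 + 8*13 = 446
|u| = 20.6155, |v| = 22.2036
cos(angle) = 0.9744
angle = 13.004 degrees

13.004 degrees


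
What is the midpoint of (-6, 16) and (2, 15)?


Midpoint = ((-6+2)/2, (16+15)/2) = (-2, 15.5)

(-2, 15.5)


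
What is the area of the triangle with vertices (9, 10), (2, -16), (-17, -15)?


Area = |x1(y2-y3) + x2(y3-y1) + x3(y1-y2)| / 2
= |9*(-16--15) + 2*(-15-10) + -17*(10--16)| / 2
= 250.5

250.5


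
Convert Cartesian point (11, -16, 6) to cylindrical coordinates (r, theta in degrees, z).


r = sqrt(11^2 + (-16)^2) = 19.4165
theta = atan2(-16, 11) = 304.5085 deg
z = 6

r = 19.4165, theta = 304.5085 deg, z = 6


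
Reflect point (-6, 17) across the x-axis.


Reflection across x-axis: (x, y) -> (x, -y)
(-6, 17) -> (-6, -17)

(-6, -17)


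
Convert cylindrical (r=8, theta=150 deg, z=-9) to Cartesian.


x = 8 * cos(150) = -6.9282
y = 8 * sin(150) = 4
z = -9

(-6.9282, 4, -9)


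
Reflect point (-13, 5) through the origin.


Reflection through origin: (x, y) -> (-x, -y)
(-13, 5) -> (13, -5)

(13, -5)


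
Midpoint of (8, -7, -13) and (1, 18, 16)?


Midpoint = ((8+1)/2, (-7+18)/2, (-13+16)/2) = (4.5, 5.5, 1.5)

(4.5, 5.5, 1.5)


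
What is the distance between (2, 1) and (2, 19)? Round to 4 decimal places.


d = sqrt((2-2)^2 + (19-1)^2) = 18

18


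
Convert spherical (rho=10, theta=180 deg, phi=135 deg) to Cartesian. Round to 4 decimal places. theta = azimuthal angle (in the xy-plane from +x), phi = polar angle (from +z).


x = 10 * sin(135) * cos(180) = -7.0711
y = 10 * sin(135) * sin(180) = 0
z = 10 * cos(135) = -7.0711

(-7.0711, 0, -7.0711)


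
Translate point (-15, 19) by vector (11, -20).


Translation: (x+dx, y+dy) = (-15+11, 19+-20) = (-4, -1)

(-4, -1)


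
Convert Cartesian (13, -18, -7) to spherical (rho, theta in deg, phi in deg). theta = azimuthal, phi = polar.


rho = sqrt(13^2 + (-18)^2 + (-7)^2) = 23.2809
theta = atan2(-18, 13) = 305.8377 deg
phi = acos(-7/23.2809) = 107.4982 deg

rho = 23.2809, theta = 305.8377 deg, phi = 107.4982 deg


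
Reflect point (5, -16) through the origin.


Reflection through origin: (x, y) -> (-x, -y)
(5, -16) -> (-5, 16)

(-5, 16)


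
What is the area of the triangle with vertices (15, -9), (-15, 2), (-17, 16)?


Area = |x1(y2-y3) + x2(y3-y1) + x3(y1-y2)| / 2
= |15*(2-16) + -15*(16--9) + -17*(-9-2)| / 2
= 199

199


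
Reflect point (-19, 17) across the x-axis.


Reflection across x-axis: (x, y) -> (x, -y)
(-19, 17) -> (-19, -17)

(-19, -17)


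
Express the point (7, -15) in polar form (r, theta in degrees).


r = sqrt(7^2 + (-15)^2) = 16.5529
theta = atan2(-15, 7) = 295.0169 degrees

r = 16.5529, theta = 295.0169 degrees


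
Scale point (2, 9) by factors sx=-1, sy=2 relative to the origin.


Scaling: (x*sx, y*sy) = (2*-1, 9*2) = (-2, 18)

(-2, 18)


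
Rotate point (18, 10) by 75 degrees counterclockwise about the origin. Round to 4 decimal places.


x' = 18*cos(75) - 10*sin(75) = -5.0005
y' = 18*sin(75) + 10*cos(75) = 19.9749

(-5.0005, 19.9749)


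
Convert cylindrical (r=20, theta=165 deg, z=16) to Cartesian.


x = 20 * cos(165) = -19.3185
y = 20 * sin(165) = 5.1764
z = 16

(-19.3185, 5.1764, 16)


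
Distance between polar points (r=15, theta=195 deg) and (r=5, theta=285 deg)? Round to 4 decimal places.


d = sqrt(r1^2 + r2^2 - 2*r1*r2*cos(t2-t1))
d = sqrt(15^2 + 5^2 - 2*15*5*cos(285-195)) = 15.8114

15.8114


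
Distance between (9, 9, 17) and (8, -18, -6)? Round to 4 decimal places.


d = sqrt((8-9)^2 + (-18-9)^2 + (-6-17)^2) = 35.4824

35.4824


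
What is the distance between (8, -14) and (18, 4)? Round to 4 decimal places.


d = sqrt((18-8)^2 + (4--14)^2) = 20.5913

20.5913


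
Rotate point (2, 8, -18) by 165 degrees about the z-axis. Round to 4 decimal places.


x' = 2*cos(165) - 8*sin(165) = -4.0024
y' = 2*sin(165) + 8*cos(165) = -7.2098
z' = -18

(-4.0024, -7.2098, -18)


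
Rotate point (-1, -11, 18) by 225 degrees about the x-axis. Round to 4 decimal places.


x' = -1
y' = -11*cos(225) - 18*sin(225) = 20.5061
z' = -11*sin(225) + 18*cos(225) = -4.9497

(-1, 20.5061, -4.9497)


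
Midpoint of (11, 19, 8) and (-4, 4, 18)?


Midpoint = ((11+-4)/2, (19+4)/2, (8+18)/2) = (3.5, 11.5, 13)

(3.5, 11.5, 13)


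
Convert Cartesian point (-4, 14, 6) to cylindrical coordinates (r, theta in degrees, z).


r = sqrt((-4)^2 + 14^2) = 14.5602
theta = atan2(14, -4) = 105.9454 deg
z = 6

r = 14.5602, theta = 105.9454 deg, z = 6


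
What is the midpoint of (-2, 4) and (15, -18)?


Midpoint = ((-2+15)/2, (4+-18)/2) = (6.5, -7)

(6.5, -7)


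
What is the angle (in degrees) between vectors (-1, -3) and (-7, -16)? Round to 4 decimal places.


dot = -1*-7 + -3*-16 = 55
|u| = 3.1623, |v| = 17.4642
cos(angle) = 0.9959
angle = 5.1944 degrees

5.1944 degrees


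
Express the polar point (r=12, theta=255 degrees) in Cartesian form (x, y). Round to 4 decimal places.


x = 12 * cos(255) = -3.1058
y = 12 * sin(255) = -11.5911

(-3.1058, -11.5911)


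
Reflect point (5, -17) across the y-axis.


Reflection across y-axis: (x, y) -> (-x, y)
(5, -17) -> (-5, -17)

(-5, -17)


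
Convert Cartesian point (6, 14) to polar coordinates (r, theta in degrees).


r = sqrt(6^2 + 14^2) = 15.2315
theta = atan2(14, 6) = 66.8014 degrees

r = 15.2315, theta = 66.8014 degrees


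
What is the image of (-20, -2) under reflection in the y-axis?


Reflection across y-axis: (x, y) -> (-x, y)
(-20, -2) -> (20, -2)

(20, -2)


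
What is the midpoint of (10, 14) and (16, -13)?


Midpoint = ((10+16)/2, (14+-13)/2) = (13, 0.5)

(13, 0.5)


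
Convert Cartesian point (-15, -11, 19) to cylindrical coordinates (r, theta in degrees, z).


r = sqrt((-15)^2 + (-11)^2) = 18.6011
theta = atan2(-11, -15) = 216.2538 deg
z = 19

r = 18.6011, theta = 216.2538 deg, z = 19


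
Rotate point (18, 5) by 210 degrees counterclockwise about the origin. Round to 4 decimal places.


x' = 18*cos(210) - 5*sin(210) = -13.0885
y' = 18*sin(210) + 5*cos(210) = -13.3301

(-13.0885, -13.3301)


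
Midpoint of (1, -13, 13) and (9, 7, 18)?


Midpoint = ((1+9)/2, (-13+7)/2, (13+18)/2) = (5, -3, 15.5)

(5, -3, 15.5)


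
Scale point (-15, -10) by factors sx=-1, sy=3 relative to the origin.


Scaling: (x*sx, y*sy) = (-15*-1, -10*3) = (15, -30)

(15, -30)


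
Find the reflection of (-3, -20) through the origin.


Reflection through origin: (x, y) -> (-x, -y)
(-3, -20) -> (3, 20)

(3, 20)


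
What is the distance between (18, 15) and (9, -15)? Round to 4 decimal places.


d = sqrt((9-18)^2 + (-15-15)^2) = 31.3209

31.3209


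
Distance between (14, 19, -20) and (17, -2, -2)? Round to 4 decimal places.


d = sqrt((17-14)^2 + (-2-19)^2 + (-2--20)^2) = 27.8209

27.8209


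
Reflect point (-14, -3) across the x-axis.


Reflection across x-axis: (x, y) -> (x, -y)
(-14, -3) -> (-14, 3)

(-14, 3)


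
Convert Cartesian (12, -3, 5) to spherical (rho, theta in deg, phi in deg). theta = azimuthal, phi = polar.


rho = sqrt(12^2 + (-3)^2 + 5^2) = 13.3417
theta = atan2(-3, 12) = 345.9638 deg
phi = acos(5/13.3417) = 67.9902 deg

rho = 13.3417, theta = 345.9638 deg, phi = 67.9902 deg


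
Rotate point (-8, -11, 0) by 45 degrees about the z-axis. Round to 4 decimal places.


x' = -8*cos(45) - -11*sin(45) = 2.1213
y' = -8*sin(45) + -11*cos(45) = -13.435
z' = 0

(2.1213, -13.435, 0)


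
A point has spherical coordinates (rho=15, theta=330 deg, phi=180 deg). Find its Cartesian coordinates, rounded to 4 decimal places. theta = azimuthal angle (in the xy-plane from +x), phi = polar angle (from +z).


x = 15 * sin(180) * cos(330) = 0
y = 15 * sin(180) * sin(330) = 0
z = 15 * cos(180) = -15

(0, 0, -15)


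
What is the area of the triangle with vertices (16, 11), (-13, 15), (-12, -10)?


Area = |x1(y2-y3) + x2(y3-y1) + x3(y1-y2)| / 2
= |16*(15--10) + -13*(-10-11) + -12*(11-15)| / 2
= 360.5

360.5


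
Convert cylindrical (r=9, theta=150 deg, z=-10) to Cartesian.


x = 9 * cos(150) = -7.7942
y = 9 * sin(150) = 4.5
z = -10

(-7.7942, 4.5, -10)


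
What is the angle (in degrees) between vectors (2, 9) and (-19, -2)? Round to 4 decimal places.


dot = 2*-19 + 9*-2 = -56
|u| = 9.2195, |v| = 19.105
cos(angle) = -0.3179
angle = 108.5378 degrees

108.5378 degrees


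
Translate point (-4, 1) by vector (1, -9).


Translation: (x+dx, y+dy) = (-4+1, 1+-9) = (-3, -8)

(-3, -8)


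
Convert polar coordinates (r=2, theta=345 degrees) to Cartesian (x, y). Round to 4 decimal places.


x = 2 * cos(345) = 1.9319
y = 2 * sin(345) = -0.5176

(1.9319, -0.5176)


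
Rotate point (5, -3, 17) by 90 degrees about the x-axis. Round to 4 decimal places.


x' = 5
y' = -3*cos(90) - 17*sin(90) = -17
z' = -3*sin(90) + 17*cos(90) = -3

(5, -17, -3)


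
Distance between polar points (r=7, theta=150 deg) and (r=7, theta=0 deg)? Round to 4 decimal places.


d = sqrt(r1^2 + r2^2 - 2*r1*r2*cos(t2-t1))
d = sqrt(7^2 + 7^2 - 2*7*7*cos(0-150)) = 13.523

13.523


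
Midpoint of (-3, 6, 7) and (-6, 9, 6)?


Midpoint = ((-3+-6)/2, (6+9)/2, (7+6)/2) = (-4.5, 7.5, 6.5)

(-4.5, 7.5, 6.5)


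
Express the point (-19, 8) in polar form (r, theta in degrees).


r = sqrt((-19)^2 + 8^2) = 20.6155
theta = atan2(8, -19) = 157.1663 degrees

r = 20.6155, theta = 157.1663 degrees


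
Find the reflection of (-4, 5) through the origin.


Reflection through origin: (x, y) -> (-x, -y)
(-4, 5) -> (4, -5)

(4, -5)


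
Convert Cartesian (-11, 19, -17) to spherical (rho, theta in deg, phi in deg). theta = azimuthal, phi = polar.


rho = sqrt((-11)^2 + 19^2 + (-17)^2) = 27.7669
theta = atan2(19, -11) = 120.0686 deg
phi = acos(-17/27.7669) = 127.7516 deg

rho = 27.7669, theta = 120.0686 deg, phi = 127.7516 deg


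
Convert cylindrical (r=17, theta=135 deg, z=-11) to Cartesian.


x = 17 * cos(135) = -12.0208
y = 17 * sin(135) = 12.0208
z = -11

(-12.0208, 12.0208, -11)


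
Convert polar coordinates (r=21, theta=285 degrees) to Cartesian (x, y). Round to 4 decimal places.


x = 21 * cos(285) = 5.4352
y = 21 * sin(285) = -20.2844

(5.4352, -20.2844)


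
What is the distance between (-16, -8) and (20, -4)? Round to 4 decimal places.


d = sqrt((20--16)^2 + (-4--8)^2) = 36.2215

36.2215


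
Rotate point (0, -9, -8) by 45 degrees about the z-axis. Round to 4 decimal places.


x' = 0*cos(45) - -9*sin(45) = 6.364
y' = 0*sin(45) + -9*cos(45) = -6.364
z' = -8

(6.364, -6.364, -8)


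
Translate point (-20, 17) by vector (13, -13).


Translation: (x+dx, y+dy) = (-20+13, 17+-13) = (-7, 4)

(-7, 4)


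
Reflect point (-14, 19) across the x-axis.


Reflection across x-axis: (x, y) -> (x, -y)
(-14, 19) -> (-14, -19)

(-14, -19)


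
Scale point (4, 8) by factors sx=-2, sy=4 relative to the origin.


Scaling: (x*sx, y*sy) = (4*-2, 8*4) = (-8, 32)

(-8, 32)


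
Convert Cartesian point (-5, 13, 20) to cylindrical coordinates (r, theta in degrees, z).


r = sqrt((-5)^2 + 13^2) = 13.9284
theta = atan2(13, -5) = 111.0375 deg
z = 20

r = 13.9284, theta = 111.0375 deg, z = 20


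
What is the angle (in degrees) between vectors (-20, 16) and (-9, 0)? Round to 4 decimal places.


dot = -20*-9 + 16*0 = 180
|u| = 25.6125, |v| = 9
cos(angle) = 0.7809
angle = 38.6598 degrees

38.6598 degrees


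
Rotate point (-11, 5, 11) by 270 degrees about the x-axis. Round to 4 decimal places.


x' = -11
y' = 5*cos(270) - 11*sin(270) = 11
z' = 5*sin(270) + 11*cos(270) = -5

(-11, 11, -5)


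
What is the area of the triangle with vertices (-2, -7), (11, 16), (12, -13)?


Area = |x1(y2-y3) + x2(y3-y1) + x3(y1-y2)| / 2
= |-2*(16--13) + 11*(-13--7) + 12*(-7-16)| / 2
= 200

200


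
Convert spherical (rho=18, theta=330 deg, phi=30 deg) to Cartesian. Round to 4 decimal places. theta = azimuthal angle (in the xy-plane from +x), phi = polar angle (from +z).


x = 18 * sin(30) * cos(330) = 7.7942
y = 18 * sin(30) * sin(330) = -4.5
z = 18 * cos(30) = 15.5885

(7.7942, -4.5, 15.5885)


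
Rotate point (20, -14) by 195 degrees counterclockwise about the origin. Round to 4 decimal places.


x' = 20*cos(195) - -14*sin(195) = -22.942
y' = 20*sin(195) + -14*cos(195) = 8.3466

(-22.942, 8.3466)


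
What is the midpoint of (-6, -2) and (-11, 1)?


Midpoint = ((-6+-11)/2, (-2+1)/2) = (-8.5, -0.5)

(-8.5, -0.5)


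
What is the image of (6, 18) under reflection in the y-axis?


Reflection across y-axis: (x, y) -> (-x, y)
(6, 18) -> (-6, 18)

(-6, 18)


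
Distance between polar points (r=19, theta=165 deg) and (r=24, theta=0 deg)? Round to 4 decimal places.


d = sqrt(r1^2 + r2^2 - 2*r1*r2*cos(t2-t1))
d = sqrt(19^2 + 24^2 - 2*19*24*cos(0-165)) = 42.6371

42.6371


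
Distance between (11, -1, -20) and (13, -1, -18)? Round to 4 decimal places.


d = sqrt((13-11)^2 + (-1--1)^2 + (-18--20)^2) = 2.8284

2.8284


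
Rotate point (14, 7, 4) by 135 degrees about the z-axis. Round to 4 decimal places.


x' = 14*cos(135) - 7*sin(135) = -14.8492
y' = 14*sin(135) + 7*cos(135) = 4.9497
z' = 4

(-14.8492, 4.9497, 4)


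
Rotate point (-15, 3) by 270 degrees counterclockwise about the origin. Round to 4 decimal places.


x' = -15*cos(270) - 3*sin(270) = 3
y' = -15*sin(270) + 3*cos(270) = 15

(3, 15)


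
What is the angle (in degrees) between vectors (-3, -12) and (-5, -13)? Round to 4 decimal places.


dot = -3*-5 + -12*-13 = 171
|u| = 12.3693, |v| = 13.9284
cos(angle) = 0.9925
angle = 7.0013 degrees

7.0013 degrees


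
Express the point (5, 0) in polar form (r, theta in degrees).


r = sqrt(5^2 + 0^2) = 5
theta = atan2(0, 5) = 0 degrees

r = 5, theta = 0 degrees


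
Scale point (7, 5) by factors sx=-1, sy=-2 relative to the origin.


Scaling: (x*sx, y*sy) = (7*-1, 5*-2) = (-7, -10)

(-7, -10)


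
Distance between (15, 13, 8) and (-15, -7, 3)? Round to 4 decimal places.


d = sqrt((-15-15)^2 + (-7-13)^2 + (3-8)^2) = 36.4005

36.4005


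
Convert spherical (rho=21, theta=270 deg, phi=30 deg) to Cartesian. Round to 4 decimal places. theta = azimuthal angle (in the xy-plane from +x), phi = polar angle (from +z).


x = 21 * sin(30) * cos(270) = 0
y = 21 * sin(30) * sin(270) = -10.5
z = 21 * cos(30) = 18.1865

(0, -10.5, 18.1865)


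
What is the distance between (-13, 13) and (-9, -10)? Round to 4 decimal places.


d = sqrt((-9--13)^2 + (-10-13)^2) = 23.3452

23.3452


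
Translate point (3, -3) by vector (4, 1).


Translation: (x+dx, y+dy) = (3+4, -3+1) = (7, -2)

(7, -2)


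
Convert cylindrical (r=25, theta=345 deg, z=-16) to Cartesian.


x = 25 * cos(345) = 24.1481
y = 25 * sin(345) = -6.4705
z = -16

(24.1481, -6.4705, -16)


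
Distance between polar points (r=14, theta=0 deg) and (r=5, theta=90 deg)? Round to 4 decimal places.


d = sqrt(r1^2 + r2^2 - 2*r1*r2*cos(t2-t1))
d = sqrt(14^2 + 5^2 - 2*14*5*cos(90-0)) = 14.8661

14.8661


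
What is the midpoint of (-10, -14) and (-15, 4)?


Midpoint = ((-10+-15)/2, (-14+4)/2) = (-12.5, -5)

(-12.5, -5)


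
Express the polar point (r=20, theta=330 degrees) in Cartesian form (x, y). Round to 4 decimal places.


x = 20 * cos(330) = 17.3205
y = 20 * sin(330) = -10

(17.3205, -10)


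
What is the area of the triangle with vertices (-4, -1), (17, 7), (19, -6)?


Area = |x1(y2-y3) + x2(y3-y1) + x3(y1-y2)| / 2
= |-4*(7--6) + 17*(-6--1) + 19*(-1-7)| / 2
= 144.5

144.5


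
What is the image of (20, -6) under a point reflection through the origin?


Reflection through origin: (x, y) -> (-x, -y)
(20, -6) -> (-20, 6)

(-20, 6)


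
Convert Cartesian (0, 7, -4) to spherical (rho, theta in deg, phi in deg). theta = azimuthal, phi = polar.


rho = sqrt(0^2 + 7^2 + (-4)^2) = 8.0623
theta = atan2(7, 0) = 90 deg
phi = acos(-4/8.0623) = 119.7449 deg

rho = 8.0623, theta = 90 deg, phi = 119.7449 deg


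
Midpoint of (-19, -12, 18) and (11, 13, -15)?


Midpoint = ((-19+11)/2, (-12+13)/2, (18+-15)/2) = (-4, 0.5, 1.5)

(-4, 0.5, 1.5)


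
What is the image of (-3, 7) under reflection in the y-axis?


Reflection across y-axis: (x, y) -> (-x, y)
(-3, 7) -> (3, 7)

(3, 7)


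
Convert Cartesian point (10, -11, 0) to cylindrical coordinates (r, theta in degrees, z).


r = sqrt(10^2 + (-11)^2) = 14.8661
theta = atan2(-11, 10) = 312.2737 deg
z = 0

r = 14.8661, theta = 312.2737 deg, z = 0


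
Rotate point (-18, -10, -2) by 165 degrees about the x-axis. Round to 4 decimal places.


x' = -18
y' = -10*cos(165) - -2*sin(165) = 10.1769
z' = -10*sin(165) + -2*cos(165) = -0.6563

(-18, 10.1769, -0.6563)


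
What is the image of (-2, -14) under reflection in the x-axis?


Reflection across x-axis: (x, y) -> (x, -y)
(-2, -14) -> (-2, 14)

(-2, 14)


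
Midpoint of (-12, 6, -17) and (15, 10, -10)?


Midpoint = ((-12+15)/2, (6+10)/2, (-17+-10)/2) = (1.5, 8, -13.5)

(1.5, 8, -13.5)


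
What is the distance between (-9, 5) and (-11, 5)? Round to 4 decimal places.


d = sqrt((-11--9)^2 + (5-5)^2) = 2

2


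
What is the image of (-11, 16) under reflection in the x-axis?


Reflection across x-axis: (x, y) -> (x, -y)
(-11, 16) -> (-11, -16)

(-11, -16)


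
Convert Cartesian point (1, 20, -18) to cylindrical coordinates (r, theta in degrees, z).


r = sqrt(1^2 + 20^2) = 20.025
theta = atan2(20, 1) = 87.1376 deg
z = -18

r = 20.025, theta = 87.1376 deg, z = -18


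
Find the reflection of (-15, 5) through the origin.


Reflection through origin: (x, y) -> (-x, -y)
(-15, 5) -> (15, -5)

(15, -5)


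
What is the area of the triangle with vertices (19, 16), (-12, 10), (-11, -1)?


Area = |x1(y2-y3) + x2(y3-y1) + x3(y1-y2)| / 2
= |19*(10--1) + -12*(-1-16) + -11*(16-10)| / 2
= 173.5

173.5


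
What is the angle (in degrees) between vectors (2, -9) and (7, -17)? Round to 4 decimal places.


dot = 2*7 + -9*-17 = 167
|u| = 9.2195, |v| = 18.3848
cos(angle) = 0.9853
angle = 9.8513 degrees

9.8513 degrees


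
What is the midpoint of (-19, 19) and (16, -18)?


Midpoint = ((-19+16)/2, (19+-18)/2) = (-1.5, 0.5)

(-1.5, 0.5)


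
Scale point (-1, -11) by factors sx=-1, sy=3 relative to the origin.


Scaling: (x*sx, y*sy) = (-1*-1, -11*3) = (1, -33)

(1, -33)


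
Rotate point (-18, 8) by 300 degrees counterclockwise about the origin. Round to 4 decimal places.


x' = -18*cos(300) - 8*sin(300) = -2.0718
y' = -18*sin(300) + 8*cos(300) = 19.5885

(-2.0718, 19.5885)


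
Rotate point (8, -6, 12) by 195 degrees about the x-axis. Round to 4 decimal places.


x' = 8
y' = -6*cos(195) - 12*sin(195) = 8.9014
z' = -6*sin(195) + 12*cos(195) = -10.0382

(8, 8.9014, -10.0382)


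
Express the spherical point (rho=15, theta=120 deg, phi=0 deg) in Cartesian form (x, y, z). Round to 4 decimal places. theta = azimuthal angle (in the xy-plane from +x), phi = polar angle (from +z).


x = 15 * sin(0) * cos(120) = 0
y = 15 * sin(0) * sin(120) = 0
z = 15 * cos(0) = 15

(0, 0, 15)


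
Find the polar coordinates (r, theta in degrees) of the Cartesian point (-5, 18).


r = sqrt((-5)^2 + 18^2) = 18.6815
theta = atan2(18, -5) = 105.5241 degrees

r = 18.6815, theta = 105.5241 degrees


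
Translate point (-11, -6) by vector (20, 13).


Translation: (x+dx, y+dy) = (-11+20, -6+13) = (9, 7)

(9, 7)


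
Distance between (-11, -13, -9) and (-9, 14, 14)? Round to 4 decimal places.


d = sqrt((-9--11)^2 + (14--13)^2 + (14--9)^2) = 35.5246

35.5246


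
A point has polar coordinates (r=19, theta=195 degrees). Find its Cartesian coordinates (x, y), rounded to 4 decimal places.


x = 19 * cos(195) = -18.3526
y = 19 * sin(195) = -4.9176

(-18.3526, -4.9176)


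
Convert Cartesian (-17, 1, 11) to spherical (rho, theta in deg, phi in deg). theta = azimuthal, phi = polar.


rho = sqrt((-17)^2 + 1^2 + 11^2) = 20.2731
theta = atan2(1, -17) = 176.6335 deg
phi = acos(11/20.2731) = 57.1399 deg

rho = 20.2731, theta = 176.6335 deg, phi = 57.1399 deg


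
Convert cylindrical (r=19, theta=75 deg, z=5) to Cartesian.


x = 19 * cos(75) = 4.9176
y = 19 * sin(75) = 18.3526
z = 5

(4.9176, 18.3526, 5)


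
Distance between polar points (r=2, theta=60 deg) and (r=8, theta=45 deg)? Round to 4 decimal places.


d = sqrt(r1^2 + r2^2 - 2*r1*r2*cos(t2-t1))
d = sqrt(2^2 + 8^2 - 2*2*8*cos(45-60)) = 6.0902

6.0902


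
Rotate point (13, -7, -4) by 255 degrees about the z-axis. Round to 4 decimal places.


x' = 13*cos(255) - -7*sin(255) = -10.1261
y' = 13*sin(255) + -7*cos(255) = -10.7453
z' = -4

(-10.1261, -10.7453, -4)


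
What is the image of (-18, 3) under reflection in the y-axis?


Reflection across y-axis: (x, y) -> (-x, y)
(-18, 3) -> (18, 3)

(18, 3)


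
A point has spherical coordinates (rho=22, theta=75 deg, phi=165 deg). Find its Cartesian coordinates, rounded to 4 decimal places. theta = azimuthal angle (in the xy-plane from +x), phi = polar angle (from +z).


x = 22 * sin(165) * cos(75) = 1.4737
y = 22 * sin(165) * sin(75) = 5.5
z = 22 * cos(165) = -21.2504

(1.4737, 5.5, -21.2504)


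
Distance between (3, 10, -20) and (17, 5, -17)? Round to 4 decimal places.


d = sqrt((17-3)^2 + (5-10)^2 + (-17--20)^2) = 15.1658

15.1658


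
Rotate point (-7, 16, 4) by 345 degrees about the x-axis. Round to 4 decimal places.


x' = -7
y' = 16*cos(345) - 4*sin(345) = 16.4901
z' = 16*sin(345) + 4*cos(345) = -0.2774

(-7, 16.4901, -0.2774)


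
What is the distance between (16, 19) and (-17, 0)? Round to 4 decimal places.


d = sqrt((-17-16)^2 + (0-19)^2) = 38.0789

38.0789


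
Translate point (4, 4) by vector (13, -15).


Translation: (x+dx, y+dy) = (4+13, 4+-15) = (17, -11)

(17, -11)


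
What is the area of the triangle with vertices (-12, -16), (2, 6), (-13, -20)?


Area = |x1(y2-y3) + x2(y3-y1) + x3(y1-y2)| / 2
= |-12*(6--20) + 2*(-20--16) + -13*(-16-6)| / 2
= 17

17


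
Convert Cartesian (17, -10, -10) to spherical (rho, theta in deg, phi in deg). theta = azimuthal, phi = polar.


rho = sqrt(17^2 + (-10)^2 + (-10)^2) = 22.1133
theta = atan2(-10, 17) = 329.5345 deg
phi = acos(-10/22.1133) = 116.8859 deg

rho = 22.1133, theta = 329.5345 deg, phi = 116.8859 deg


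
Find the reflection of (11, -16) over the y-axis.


Reflection across y-axis: (x, y) -> (-x, y)
(11, -16) -> (-11, -16)

(-11, -16)


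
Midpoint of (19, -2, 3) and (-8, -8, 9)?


Midpoint = ((19+-8)/2, (-2+-8)/2, (3+9)/2) = (5.5, -5, 6)

(5.5, -5, 6)


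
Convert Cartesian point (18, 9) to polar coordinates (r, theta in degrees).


r = sqrt(18^2 + 9^2) = 20.1246
theta = atan2(9, 18) = 26.5651 degrees

r = 20.1246, theta = 26.5651 degrees


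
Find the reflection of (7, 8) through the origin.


Reflection through origin: (x, y) -> (-x, -y)
(7, 8) -> (-7, -8)

(-7, -8)


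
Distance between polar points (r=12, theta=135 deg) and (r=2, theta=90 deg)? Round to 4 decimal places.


d = sqrt(r1^2 + r2^2 - 2*r1*r2*cos(t2-t1))
d = sqrt(12^2 + 2^2 - 2*12*2*cos(90-135)) = 10.6798

10.6798


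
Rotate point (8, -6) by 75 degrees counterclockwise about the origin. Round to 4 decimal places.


x' = 8*cos(75) - -6*sin(75) = 7.8661
y' = 8*sin(75) + -6*cos(75) = 6.1745

(7.8661, 6.1745)


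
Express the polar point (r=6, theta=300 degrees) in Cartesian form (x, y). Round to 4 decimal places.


x = 6 * cos(300) = 3
y = 6 * sin(300) = -5.1962

(3, -5.1962)


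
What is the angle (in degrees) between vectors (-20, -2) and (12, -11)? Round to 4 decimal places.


dot = -20*12 + -2*-11 = -218
|u| = 20.0998, |v| = 16.2788
cos(angle) = -0.6663
angle = 131.779 degrees

131.779 degrees


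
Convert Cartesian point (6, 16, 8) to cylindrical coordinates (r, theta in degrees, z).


r = sqrt(6^2 + 16^2) = 17.088
theta = atan2(16, 6) = 69.444 deg
z = 8

r = 17.088, theta = 69.444 deg, z = 8


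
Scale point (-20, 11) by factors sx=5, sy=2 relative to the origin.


Scaling: (x*sx, y*sy) = (-20*5, 11*2) = (-100, 22)

(-100, 22)


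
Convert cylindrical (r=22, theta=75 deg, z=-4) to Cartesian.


x = 22 * cos(75) = 5.694
y = 22 * sin(75) = 21.2504
z = -4

(5.694, 21.2504, -4)


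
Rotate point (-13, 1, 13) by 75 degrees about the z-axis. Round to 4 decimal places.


x' = -13*cos(75) - 1*sin(75) = -4.3306
y' = -13*sin(75) + 1*cos(75) = -12.2982
z' = 13

(-4.3306, -12.2982, 13)


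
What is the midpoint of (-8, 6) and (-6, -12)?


Midpoint = ((-8+-6)/2, (6+-12)/2) = (-7, -3)

(-7, -3)


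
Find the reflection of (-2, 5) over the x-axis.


Reflection across x-axis: (x, y) -> (x, -y)
(-2, 5) -> (-2, -5)

(-2, -5)


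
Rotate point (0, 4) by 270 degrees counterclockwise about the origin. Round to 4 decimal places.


x' = 0*cos(270) - 4*sin(270) = 4
y' = 0*sin(270) + 4*cos(270) = 0

(4, 0)


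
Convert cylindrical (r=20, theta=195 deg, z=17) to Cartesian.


x = 20 * cos(195) = -19.3185
y = 20 * sin(195) = -5.1764
z = 17

(-19.3185, -5.1764, 17)


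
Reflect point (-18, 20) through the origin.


Reflection through origin: (x, y) -> (-x, -y)
(-18, 20) -> (18, -20)

(18, -20)


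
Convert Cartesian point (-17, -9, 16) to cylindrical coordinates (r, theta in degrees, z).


r = sqrt((-17)^2 + (-9)^2) = 19.2354
theta = atan2(-9, -17) = 207.8973 deg
z = 16

r = 19.2354, theta = 207.8973 deg, z = 16


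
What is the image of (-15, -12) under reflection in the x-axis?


Reflection across x-axis: (x, y) -> (x, -y)
(-15, -12) -> (-15, 12)

(-15, 12)


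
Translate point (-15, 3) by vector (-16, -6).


Translation: (x+dx, y+dy) = (-15+-16, 3+-6) = (-31, -3)

(-31, -3)


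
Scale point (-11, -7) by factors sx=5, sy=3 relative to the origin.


Scaling: (x*sx, y*sy) = (-11*5, -7*3) = (-55, -21)

(-55, -21)


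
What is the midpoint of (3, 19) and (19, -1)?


Midpoint = ((3+19)/2, (19+-1)/2) = (11, 9)

(11, 9)


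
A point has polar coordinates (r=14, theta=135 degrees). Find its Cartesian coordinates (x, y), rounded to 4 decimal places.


x = 14 * cos(135) = -9.8995
y = 14 * sin(135) = 9.8995

(-9.8995, 9.8995)


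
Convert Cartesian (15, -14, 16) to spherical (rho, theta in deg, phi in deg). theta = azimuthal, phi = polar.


rho = sqrt(15^2 + (-14)^2 + 16^2) = 26.0192
theta = atan2(-14, 15) = 316.9749 deg
phi = acos(16/26.0192) = 52.0532 deg

rho = 26.0192, theta = 316.9749 deg, phi = 52.0532 deg


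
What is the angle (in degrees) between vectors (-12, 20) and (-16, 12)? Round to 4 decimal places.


dot = -12*-16 + 20*12 = 432
|u| = 23.3238, |v| = 20
cos(angle) = 0.9261
angle = 22.1663 degrees

22.1663 degrees


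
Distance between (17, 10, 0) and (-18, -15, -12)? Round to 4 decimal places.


d = sqrt((-18-17)^2 + (-15-10)^2 + (-12-0)^2) = 44.6542

44.6542


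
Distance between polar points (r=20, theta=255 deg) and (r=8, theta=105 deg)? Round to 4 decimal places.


d = sqrt(r1^2 + r2^2 - 2*r1*r2*cos(t2-t1))
d = sqrt(20^2 + 8^2 - 2*20*8*cos(105-255)) = 27.2237

27.2237


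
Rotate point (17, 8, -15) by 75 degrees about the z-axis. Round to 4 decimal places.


x' = 17*cos(75) - 8*sin(75) = -3.3275
y' = 17*sin(75) + 8*cos(75) = 18.4913
z' = -15

(-3.3275, 18.4913, -15)


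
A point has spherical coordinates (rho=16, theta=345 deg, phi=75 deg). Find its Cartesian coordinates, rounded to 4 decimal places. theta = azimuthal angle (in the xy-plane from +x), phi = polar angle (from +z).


x = 16 * sin(75) * cos(345) = 14.9282
y = 16 * sin(75) * sin(345) = -4
z = 16 * cos(75) = 4.1411

(14.9282, -4, 4.1411)


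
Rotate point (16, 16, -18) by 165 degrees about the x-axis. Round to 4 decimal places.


x' = 16
y' = 16*cos(165) - -18*sin(165) = -10.7961
z' = 16*sin(165) + -18*cos(165) = 21.5278

(16, -10.7961, 21.5278)


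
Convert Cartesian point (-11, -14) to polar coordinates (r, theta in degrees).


r = sqrt((-11)^2 + (-14)^2) = 17.8045
theta = atan2(-14, -11) = 231.8428 degrees

r = 17.8045, theta = 231.8428 degrees


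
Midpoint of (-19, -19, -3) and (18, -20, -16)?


Midpoint = ((-19+18)/2, (-19+-20)/2, (-3+-16)/2) = (-0.5, -19.5, -9.5)

(-0.5, -19.5, -9.5)


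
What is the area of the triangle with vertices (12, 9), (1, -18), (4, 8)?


Area = |x1(y2-y3) + x2(y3-y1) + x3(y1-y2)| / 2
= |12*(-18-8) + 1*(8-9) + 4*(9--18)| / 2
= 102.5

102.5


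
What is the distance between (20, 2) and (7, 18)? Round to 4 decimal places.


d = sqrt((7-20)^2 + (18-2)^2) = 20.6155

20.6155


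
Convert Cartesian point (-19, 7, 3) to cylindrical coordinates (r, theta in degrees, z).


r = sqrt((-19)^2 + 7^2) = 20.2485
theta = atan2(7, -19) = 159.7751 deg
z = 3

r = 20.2485, theta = 159.7751 deg, z = 3


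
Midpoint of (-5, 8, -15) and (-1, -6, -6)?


Midpoint = ((-5+-1)/2, (8+-6)/2, (-15+-6)/2) = (-3, 1, -10.5)

(-3, 1, -10.5)


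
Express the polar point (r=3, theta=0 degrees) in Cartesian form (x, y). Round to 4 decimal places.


x = 3 * cos(0) = 3
y = 3 * sin(0) = 0

(3, 0)


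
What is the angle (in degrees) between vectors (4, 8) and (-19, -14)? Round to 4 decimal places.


dot = 4*-19 + 8*-14 = -188
|u| = 8.9443, |v| = 23.6008
cos(angle) = -0.8906
angle = 152.9494 degrees

152.9494 degrees


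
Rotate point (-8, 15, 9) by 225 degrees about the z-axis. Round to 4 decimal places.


x' = -8*cos(225) - 15*sin(225) = 16.2635
y' = -8*sin(225) + 15*cos(225) = -4.9497
z' = 9

(16.2635, -4.9497, 9)


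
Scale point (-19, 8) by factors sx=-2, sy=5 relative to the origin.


Scaling: (x*sx, y*sy) = (-19*-2, 8*5) = (38, 40)

(38, 40)


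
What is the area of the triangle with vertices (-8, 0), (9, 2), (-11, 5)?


Area = |x1(y2-y3) + x2(y3-y1) + x3(y1-y2)| / 2
= |-8*(2-5) + 9*(5-0) + -11*(0-2)| / 2
= 45.5

45.5


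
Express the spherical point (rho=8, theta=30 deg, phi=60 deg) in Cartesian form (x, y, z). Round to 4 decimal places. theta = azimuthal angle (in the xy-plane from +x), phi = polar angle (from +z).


x = 8 * sin(60) * cos(30) = 6
y = 8 * sin(60) * sin(30) = 3.4641
z = 8 * cos(60) = 4

(6, 3.4641, 4)


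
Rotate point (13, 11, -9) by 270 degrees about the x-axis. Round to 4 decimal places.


x' = 13
y' = 11*cos(270) - -9*sin(270) = -9
z' = 11*sin(270) + -9*cos(270) = -11

(13, -9, -11)


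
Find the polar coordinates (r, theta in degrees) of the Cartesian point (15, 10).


r = sqrt(15^2 + 10^2) = 18.0278
theta = atan2(10, 15) = 33.6901 degrees

r = 18.0278, theta = 33.6901 degrees


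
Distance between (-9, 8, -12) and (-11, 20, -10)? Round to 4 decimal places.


d = sqrt((-11--9)^2 + (20-8)^2 + (-10--12)^2) = 12.3288

12.3288


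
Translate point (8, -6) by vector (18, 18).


Translation: (x+dx, y+dy) = (8+18, -6+18) = (26, 12)

(26, 12)


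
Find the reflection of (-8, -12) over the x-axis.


Reflection across x-axis: (x, y) -> (x, -y)
(-8, -12) -> (-8, 12)

(-8, 12)


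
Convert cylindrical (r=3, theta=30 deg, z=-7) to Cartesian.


x = 3 * cos(30) = 2.5981
y = 3 * sin(30) = 1.5
z = -7

(2.5981, 1.5, -7)


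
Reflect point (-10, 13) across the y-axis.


Reflection across y-axis: (x, y) -> (-x, y)
(-10, 13) -> (10, 13)

(10, 13)


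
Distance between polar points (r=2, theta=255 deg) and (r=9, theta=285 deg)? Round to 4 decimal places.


d = sqrt(r1^2 + r2^2 - 2*r1*r2*cos(t2-t1))
d = sqrt(2^2 + 9^2 - 2*2*9*cos(285-255)) = 7.3364

7.3364


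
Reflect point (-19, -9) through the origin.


Reflection through origin: (x, y) -> (-x, -y)
(-19, -9) -> (19, 9)

(19, 9)


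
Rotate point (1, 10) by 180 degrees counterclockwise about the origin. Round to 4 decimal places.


x' = 1*cos(180) - 10*sin(180) = -1
y' = 1*sin(180) + 10*cos(180) = -10

(-1, -10)


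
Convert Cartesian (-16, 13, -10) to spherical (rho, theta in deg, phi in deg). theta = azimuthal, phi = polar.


rho = sqrt((-16)^2 + 13^2 + (-10)^2) = 22.9129
theta = atan2(13, -16) = 140.9061 deg
phi = acos(-10/22.9129) = 115.8767 deg

rho = 22.9129, theta = 140.9061 deg, phi = 115.8767 deg


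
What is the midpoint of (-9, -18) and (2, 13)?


Midpoint = ((-9+2)/2, (-18+13)/2) = (-3.5, -2.5)

(-3.5, -2.5)


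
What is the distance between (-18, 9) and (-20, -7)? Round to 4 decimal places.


d = sqrt((-20--18)^2 + (-7-9)^2) = 16.1245

16.1245


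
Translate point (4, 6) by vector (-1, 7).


Translation: (x+dx, y+dy) = (4+-1, 6+7) = (3, 13)

(3, 13)


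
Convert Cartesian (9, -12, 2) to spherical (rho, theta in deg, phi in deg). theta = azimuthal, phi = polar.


rho = sqrt(9^2 + (-12)^2 + 2^2) = 15.1327
theta = atan2(-12, 9) = 306.8699 deg
phi = acos(2/15.1327) = 82.4054 deg

rho = 15.1327, theta = 306.8699 deg, phi = 82.4054 deg


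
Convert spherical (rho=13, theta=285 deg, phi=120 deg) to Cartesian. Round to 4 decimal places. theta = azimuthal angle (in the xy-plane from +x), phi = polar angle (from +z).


x = 13 * sin(120) * cos(285) = 2.9139
y = 13 * sin(120) * sin(285) = -10.8747
z = 13 * cos(120) = -6.5

(2.9139, -10.8747, -6.5)


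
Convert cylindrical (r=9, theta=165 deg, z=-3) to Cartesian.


x = 9 * cos(165) = -8.6933
y = 9 * sin(165) = 2.3294
z = -3

(-8.6933, 2.3294, -3)


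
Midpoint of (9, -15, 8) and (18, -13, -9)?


Midpoint = ((9+18)/2, (-15+-13)/2, (8+-9)/2) = (13.5, -14, -0.5)

(13.5, -14, -0.5)


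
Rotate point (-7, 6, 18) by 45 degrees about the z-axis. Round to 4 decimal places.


x' = -7*cos(45) - 6*sin(45) = -9.1924
y' = -7*sin(45) + 6*cos(45) = -0.7071
z' = 18

(-9.1924, -0.7071, 18)


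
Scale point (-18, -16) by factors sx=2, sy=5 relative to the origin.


Scaling: (x*sx, y*sy) = (-18*2, -16*5) = (-36, -80)

(-36, -80)


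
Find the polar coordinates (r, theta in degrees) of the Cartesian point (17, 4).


r = sqrt(17^2 + 4^2) = 17.4642
theta = atan2(4, 17) = 13.2405 degrees

r = 17.4642, theta = 13.2405 degrees


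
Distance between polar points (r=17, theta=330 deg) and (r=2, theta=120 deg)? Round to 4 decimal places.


d = sqrt(r1^2 + r2^2 - 2*r1*r2*cos(t2-t1))
d = sqrt(17^2 + 2^2 - 2*17*2*cos(120-330)) = 18.7587

18.7587


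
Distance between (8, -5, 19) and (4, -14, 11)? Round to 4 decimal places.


d = sqrt((4-8)^2 + (-14--5)^2 + (11-19)^2) = 12.6886

12.6886


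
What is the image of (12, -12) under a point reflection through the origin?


Reflection through origin: (x, y) -> (-x, -y)
(12, -12) -> (-12, 12)

(-12, 12)


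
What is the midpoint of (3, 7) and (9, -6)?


Midpoint = ((3+9)/2, (7+-6)/2) = (6, 0.5)

(6, 0.5)


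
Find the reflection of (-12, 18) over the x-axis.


Reflection across x-axis: (x, y) -> (x, -y)
(-12, 18) -> (-12, -18)

(-12, -18)


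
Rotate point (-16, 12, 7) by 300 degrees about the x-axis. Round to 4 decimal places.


x' = -16
y' = 12*cos(300) - 7*sin(300) = 12.0622
z' = 12*sin(300) + 7*cos(300) = -6.8923

(-16, 12.0622, -6.8923)
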